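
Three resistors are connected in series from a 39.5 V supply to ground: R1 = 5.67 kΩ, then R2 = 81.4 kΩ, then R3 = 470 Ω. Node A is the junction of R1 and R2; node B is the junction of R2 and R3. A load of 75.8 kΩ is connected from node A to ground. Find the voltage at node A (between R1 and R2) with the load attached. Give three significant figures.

V ≈ 34.5 V

Below node A the series string R2+R3 = 81870 Ω sits in parallel with the 75800 Ω load: 39360 Ω.
V_A = 39.5 × 39360/(5670 + 39360) = 34.5 V.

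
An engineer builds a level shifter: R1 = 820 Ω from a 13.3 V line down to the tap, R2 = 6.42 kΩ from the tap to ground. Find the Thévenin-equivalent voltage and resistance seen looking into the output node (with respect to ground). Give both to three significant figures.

V_th = 11.8 V, R_th = 727 Ω

V_th is the open-circuit tap voltage: 13.3 × 6420/(820 + 6420) = 11.8 V.
With the supply zeroed, R1 and R2 appear in parallel from the tap: R_th = R1‖R2 = (820 × 6420)/7240 = 727 Ω.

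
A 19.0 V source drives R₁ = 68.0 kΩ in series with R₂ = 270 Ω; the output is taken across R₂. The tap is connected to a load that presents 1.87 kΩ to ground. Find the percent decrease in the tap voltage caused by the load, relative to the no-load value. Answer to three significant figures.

12.6 %

Unloaded V = 19.0 × 270/68270 = 0.075143 V.
Loaded: R₂‖R_L = 235.9 Ω, giving V = 19.0 × 235.9/68240 = 0.065695 V.
Drop = (0.075143 − 0.065695) / 0.075143 = 12.6 %.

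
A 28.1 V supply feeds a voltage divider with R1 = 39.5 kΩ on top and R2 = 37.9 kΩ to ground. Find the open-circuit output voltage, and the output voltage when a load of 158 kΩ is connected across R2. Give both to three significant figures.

Unloaded: 13.8 V; loaded: 12.3 V

Open-circuit: V = 28.1 × 37.9/(39.5 + 37.9) = 13.8 V.
With the load, R2 becomes R2‖R_L = 30.57 kΩ, so V = 28.1 × 30.57/70.07 = 12.3 V.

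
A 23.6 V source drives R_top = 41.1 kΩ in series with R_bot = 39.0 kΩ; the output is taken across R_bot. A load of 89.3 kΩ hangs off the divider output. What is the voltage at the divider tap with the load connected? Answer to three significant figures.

The load sits in parallel with R_bot: R_bot‖R_L = (39.0 × 89.3) / (39.0 + 89.3) = 27.14 kΩ.
V_out = 23.6 × 27.14 / (41.1 + 27.14) = 23.6 × 27.14/68.24 = 9.39 V.
(Unloaded it would have been 11.5 V.)

V_out ≈ 9.39 V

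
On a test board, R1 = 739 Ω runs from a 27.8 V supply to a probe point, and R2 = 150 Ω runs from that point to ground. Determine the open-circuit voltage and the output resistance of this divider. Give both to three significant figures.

V_th = 4.69 V, R_th = 125 Ω

V_th is the open-circuit tap voltage: 27.8 × 150/(739 + 150) = 4.69 V.
With the supply zeroed, R1 and R2 appear in parallel from the tap: R_th = R1‖R2 = (739 × 150)/889.0 = 125 Ω.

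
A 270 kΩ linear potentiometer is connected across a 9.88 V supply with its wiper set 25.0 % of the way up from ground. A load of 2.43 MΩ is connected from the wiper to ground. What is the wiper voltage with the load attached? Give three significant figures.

The wiper splits the pot into (1−α)R = 202.5 kΩ above and αR = 67.50 kΩ below.
Lower section ‖ load = 65.68 kΩ.
V_wiper = 9.88 × 65.68/(202.5 + 65.68) = 2.42 V.

V ≈ 2.42 V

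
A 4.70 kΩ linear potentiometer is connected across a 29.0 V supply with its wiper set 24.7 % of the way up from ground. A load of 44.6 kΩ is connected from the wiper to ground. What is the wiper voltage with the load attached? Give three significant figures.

The wiper splits the pot into (1−α)R = 3.539 kΩ above and αR = 1.161 kΩ below.
Lower section ‖ load = 1.131 kΩ.
V_wiper = 29.0 × 1.131/(3.539 + 1.131) = 7.03 V.

V ≈ 7.03 V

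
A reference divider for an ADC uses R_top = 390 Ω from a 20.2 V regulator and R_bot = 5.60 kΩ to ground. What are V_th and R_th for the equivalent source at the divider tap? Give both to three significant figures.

V_th is the open-circuit tap voltage: 20.2 × 5600/(390 + 5600) = 18.9 V.
With the supply zeroed, R_top and R_bot appear in parallel from the tap: R_th = R_top‖R_bot = (390 × 5600)/5990 = 365 Ω.

V_th = 18.9 V, R_th = 365 Ω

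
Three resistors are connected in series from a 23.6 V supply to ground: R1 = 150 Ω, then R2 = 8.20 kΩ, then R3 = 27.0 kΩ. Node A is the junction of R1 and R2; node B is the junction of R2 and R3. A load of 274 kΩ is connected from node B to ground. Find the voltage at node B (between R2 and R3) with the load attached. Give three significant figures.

At node B, R3 is in parallel with the load: R3‖R_L = 24580 Ω.
Below node A the resistance is R2 + (R3‖R_L) = 32780 Ω, so V_A = 23.6 × 32780/32930 = 23.49 V.
Then V_B = V_A × (R3‖R_L)/(R2 + R3‖R_L) = 23.49 × 24580/32780 = 17.6 V.

V ≈ 17.6 V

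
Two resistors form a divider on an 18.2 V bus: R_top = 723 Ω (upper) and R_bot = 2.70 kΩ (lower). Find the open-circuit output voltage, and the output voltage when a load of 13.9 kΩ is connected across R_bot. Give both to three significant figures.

Unloaded: 14.4 V; loaded: 13.8 V

Open-circuit: V = 18.2 × 2700/(723 + 2700) = 14.4 V.
With the load, R_bot becomes R_bot‖R_L = 2261 Ω, so V = 18.2 × 2261/2984 = 13.8 V.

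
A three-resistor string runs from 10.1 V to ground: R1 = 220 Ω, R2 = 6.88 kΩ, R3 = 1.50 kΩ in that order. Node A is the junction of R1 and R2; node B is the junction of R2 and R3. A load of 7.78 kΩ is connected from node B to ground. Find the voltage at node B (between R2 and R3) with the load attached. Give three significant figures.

V ≈ 1.52 V

At node B, R3 is in parallel with the load: R3‖R_L = 1258 Ω.
Below node A the resistance is R2 + (R3‖R_L) = 8138 Ω, so V_A = 10.1 × 8138/8358 = 9.834 V.
Then V_B = V_A × (R3‖R_L)/(R2 + R3‖R_L) = 9.834 × 1258/8138 = 1.52 V.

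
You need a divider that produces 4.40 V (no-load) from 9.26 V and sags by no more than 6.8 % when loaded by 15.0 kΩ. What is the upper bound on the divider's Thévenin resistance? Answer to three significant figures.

R_th ≤ 1.09 kΩ

Loading drop = R_th/(R_th + R_L) ≤ 0.0680, so R_th ≤ R_L · ε/(1−ε) = 15.0 kΩ × 0.0680/0.9320 = 1.09 kΩ.
(Any R1, R2 with R2/(R1+R2) = 0.475 and R1‖R2 ≤ 1.09 kΩ will meet the spec.)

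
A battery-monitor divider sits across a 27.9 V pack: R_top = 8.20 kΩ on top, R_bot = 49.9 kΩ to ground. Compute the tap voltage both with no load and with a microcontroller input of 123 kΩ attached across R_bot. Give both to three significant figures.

Unloaded: 24.0 V; loaded: 22.7 V

Open-circuit: V = 27.9 × 49.9/(8.20 + 49.9) = 24.0 V.
With the load, R_bot becomes R_bot‖R_L = 35.50 kΩ, so V = 27.9 × 35.50/43.70 = 22.7 V.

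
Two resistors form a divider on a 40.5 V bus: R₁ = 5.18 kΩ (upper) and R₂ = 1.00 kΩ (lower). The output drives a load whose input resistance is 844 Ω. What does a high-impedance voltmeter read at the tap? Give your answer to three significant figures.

The load sits in parallel with R₂: R₂‖R_L = (1000 × 844) / (1000 + 844) = 457.7 Ω.
V_out = 40.5 × 457.7 / (5180 + 457.7) = 40.5 × 457.7/5638 = 3.29 V.

V_out ≈ 3.29 V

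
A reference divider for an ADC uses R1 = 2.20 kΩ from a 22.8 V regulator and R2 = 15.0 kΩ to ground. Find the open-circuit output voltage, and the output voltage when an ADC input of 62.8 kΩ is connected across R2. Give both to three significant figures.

Unloaded: 19.9 V; loaded: 19.3 V

Open-circuit: V = 22.8 × 15.0/(2.20 + 15.0) = 19.9 V.
With the load, R2 becomes R2‖R_L = 12.11 kΩ, so V = 22.8 × 12.11/14.31 = 19.3 V.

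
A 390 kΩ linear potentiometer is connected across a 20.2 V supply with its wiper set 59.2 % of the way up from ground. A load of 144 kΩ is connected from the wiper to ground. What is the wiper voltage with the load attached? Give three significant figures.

V ≈ 7.23 V

The wiper splits the pot into (1−α)R = 159.1 kΩ above and αR = 230.9 kΩ below.
Lower section ‖ load = 88.69 kΩ.
V_wiper = 20.2 × 88.69/(159.1 + 88.69) = 7.23 V.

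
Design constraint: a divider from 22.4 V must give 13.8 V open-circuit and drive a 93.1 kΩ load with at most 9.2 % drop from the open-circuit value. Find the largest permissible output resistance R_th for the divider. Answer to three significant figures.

Loading drop = R_th/(R_th + R_L) ≤ 0.0920, so R_th ≤ R_L · ε/(1−ε) = 93.1 kΩ × 0.0920/0.9080 = 9.43 kΩ.
(Any R1, R2 with R2/(R1+R2) = 0.616 and R1‖R2 ≤ 9.43 kΩ will meet the spec.)

R_th ≤ 9.43 kΩ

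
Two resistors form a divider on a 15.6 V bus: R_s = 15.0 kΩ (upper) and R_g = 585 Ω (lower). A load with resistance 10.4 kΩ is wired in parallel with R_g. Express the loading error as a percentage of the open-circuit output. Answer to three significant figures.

5.14 %

The divider's output (Thévenin) resistance is R_s‖R_g = 563.0 Ω.
Fractional drop under load = R_th/(R_th + R_L) = 563.0 / (563.0 + 10400) = 0.05136.
So the output falls by 5.14 %.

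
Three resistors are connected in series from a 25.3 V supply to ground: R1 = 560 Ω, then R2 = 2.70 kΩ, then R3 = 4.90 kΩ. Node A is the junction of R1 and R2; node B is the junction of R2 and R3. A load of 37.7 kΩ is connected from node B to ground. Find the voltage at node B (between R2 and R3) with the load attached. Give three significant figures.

At node B, R3 is in parallel with the load: R3‖R_L = 4336 Ω.
Below node A the resistance is R2 + (R3‖R_L) = 7036 Ω, so V_A = 25.3 × 7036/7596 = 23.43 V.
Then V_B = V_A × (R3‖R_L)/(R2 + R3‖R_L) = 23.43 × 4336/7036 = 14.4 V.

V ≈ 14.4 V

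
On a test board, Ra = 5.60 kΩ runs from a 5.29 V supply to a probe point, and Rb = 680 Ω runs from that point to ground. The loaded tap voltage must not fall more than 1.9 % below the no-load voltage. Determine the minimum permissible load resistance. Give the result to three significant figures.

R_L(min) ≈ 31.3 kΩ

Output resistance R_th = Ra‖Rb = (5600 × 680)/6280 = 606.4 Ω.
The fractional drop is R_th/(R_th + R_L); requiring this ≤ 0.0190 gives R_L ≥ R_th(1/0.0190 − 1) = 606.4 × 51.63 = 31.3 kΩ.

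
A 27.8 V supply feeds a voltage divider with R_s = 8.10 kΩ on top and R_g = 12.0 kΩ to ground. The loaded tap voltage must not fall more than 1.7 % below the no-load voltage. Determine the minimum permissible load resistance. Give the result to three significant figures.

Output resistance R_th = R_s‖R_g = (8.10 × 12.0)/20.10 = 4.836 kΩ.
The fractional drop is R_th/(R_th + R_L); requiring this ≤ 0.0170 gives R_L ≥ R_th(1/0.0170 − 1) = 4.836 × 57.82 = 280 kΩ.

R_L(min) ≈ 280 kΩ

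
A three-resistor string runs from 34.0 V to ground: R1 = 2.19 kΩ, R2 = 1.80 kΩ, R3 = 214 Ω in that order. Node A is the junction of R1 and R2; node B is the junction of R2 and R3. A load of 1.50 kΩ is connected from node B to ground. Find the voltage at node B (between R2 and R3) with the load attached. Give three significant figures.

V ≈ 1.52 V

At node B, R3 is in parallel with the load: R3‖R_L = 187.3 Ω.
Below node A the resistance is R2 + (R3‖R_L) = 1987 Ω, so V_A = 34.0 × 1987/4177 = 16.18 V.
Then V_B = V_A × (R3‖R_L)/(R2 + R3‖R_L) = 16.18 × 187.3/1987 = 1.52 V.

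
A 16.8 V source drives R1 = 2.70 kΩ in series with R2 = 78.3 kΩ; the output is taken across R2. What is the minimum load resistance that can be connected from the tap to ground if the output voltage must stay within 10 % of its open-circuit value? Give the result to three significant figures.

R_L(min) ≈ 23.5 kΩ

Output resistance R_th = R1‖R2 = (2.70 × 78.3)/81.00 = 2.610 kΩ.
The fractional drop is R_th/(R_th + R_L); requiring this ≤ 0.100 gives R_L ≥ R_th(1/0.100 − 1) = 2.610 × 9.000 = 23.5 kΩ.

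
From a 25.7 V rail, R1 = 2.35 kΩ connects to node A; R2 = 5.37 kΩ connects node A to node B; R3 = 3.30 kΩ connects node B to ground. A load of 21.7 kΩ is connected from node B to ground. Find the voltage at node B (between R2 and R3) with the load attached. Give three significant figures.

At node B, R3 is in parallel with the load: R3‖R_L = 2.864 kΩ.
Below node A the resistance is R2 + (R3‖R_L) = 8.234 kΩ, so V_A = 25.7 × 8.234/10.58 = 19.99 V.
Then V_B = V_A × (R3‖R_L)/(R2 + R3‖R_L) = 19.99 × 2.864/8.234 = 6.96 V.

V ≈ 6.96 V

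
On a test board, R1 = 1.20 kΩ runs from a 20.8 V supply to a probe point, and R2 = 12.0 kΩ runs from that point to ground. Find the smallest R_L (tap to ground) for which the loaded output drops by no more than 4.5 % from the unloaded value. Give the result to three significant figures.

Output resistance R_th = R1‖R2 = (1.20 × 12.0)/13.20 = 1.091 kΩ.
The fractional drop is R_th/(R_th + R_L); requiring this ≤ 0.0450 gives R_L ≥ R_th(1/0.0450 − 1) = 1.091 × 21.22 = 23.2 kΩ.

R_L(min) ≈ 23.2 kΩ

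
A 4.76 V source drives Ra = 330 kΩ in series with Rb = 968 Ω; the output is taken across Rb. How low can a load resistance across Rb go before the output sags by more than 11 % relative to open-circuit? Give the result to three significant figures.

Output resistance R_th = Ra‖Rb = (330000 × 968)/331000 = 965.2 Ω.
The fractional drop is R_th/(R_th + R_L); requiring this ≤ 0.110 gives R_L ≥ R_th(1/0.110 − 1) = 965.2 × 8.091 = 7.81 kΩ.

R_L(min) ≈ 7.81 kΩ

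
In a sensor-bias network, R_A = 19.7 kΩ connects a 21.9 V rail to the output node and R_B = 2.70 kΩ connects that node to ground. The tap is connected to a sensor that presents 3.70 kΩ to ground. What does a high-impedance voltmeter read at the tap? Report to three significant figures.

V_out ≈ 1.61 V

The load sits in parallel with R_B: R_B‖R_L = (2.70 × 3.70) / (2.70 + 3.70) = 1.561 kΩ.
V_out = 21.9 × 1.561 / (19.7 + 1.561) = 21.9 × 1.561/21.26 = 1.61 V.
(Unloaded it would have been 2.64 V.)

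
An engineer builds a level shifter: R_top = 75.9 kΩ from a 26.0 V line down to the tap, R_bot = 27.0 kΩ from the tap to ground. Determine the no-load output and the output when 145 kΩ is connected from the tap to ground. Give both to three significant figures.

Unloaded: 6.82 V; loaded: 6.00 V

Open-circuit: V = 26.0 × 27.0/(75.9 + 27.0) = 6.82 V.
With the load, R_bot becomes R_bot‖R_L = 22.76 kΩ, so V = 26.0 × 22.76/98.66 = 6.00 V.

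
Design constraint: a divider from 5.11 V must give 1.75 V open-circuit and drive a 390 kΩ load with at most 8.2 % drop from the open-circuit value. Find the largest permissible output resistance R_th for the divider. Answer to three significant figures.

Loading drop = R_th/(R_th + R_L) ≤ 0.0820, so R_th ≤ R_L · ε/(1−ε) = 390 kΩ × 0.0820/0.9180 = 34.8 kΩ.

R_th ≤ 34.8 kΩ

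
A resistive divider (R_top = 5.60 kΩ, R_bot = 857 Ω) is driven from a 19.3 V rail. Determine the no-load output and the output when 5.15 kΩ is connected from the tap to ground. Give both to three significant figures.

Open-circuit: V = 19.3 × 857/(5600 + 857) = 2.56 V.
With the load, R_bot becomes R_bot‖R_L = 734.7 Ω, so V = 19.3 × 734.7/6335 = 2.24 V.

Unloaded: 2.56 V; loaded: 2.24 V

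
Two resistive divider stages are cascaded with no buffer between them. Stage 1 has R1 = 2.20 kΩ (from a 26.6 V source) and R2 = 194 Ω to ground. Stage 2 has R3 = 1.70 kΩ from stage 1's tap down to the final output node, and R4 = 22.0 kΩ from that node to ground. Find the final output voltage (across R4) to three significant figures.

Stage 2 presents R3+R4 = 23700 Ω as a load on stage 1's tap.
Stage 1's lower leg becomes R2‖(R3+R4) = 192.4 Ω, so V_mid = 26.6 × 192.4/2392 = 2.139 V.
Stage 2 is itself unloaded: V_out = V_mid × R4/(R3+R4) = 2.139 × 22000/23700 = 1.99 V.

V_out ≈ 1.99 V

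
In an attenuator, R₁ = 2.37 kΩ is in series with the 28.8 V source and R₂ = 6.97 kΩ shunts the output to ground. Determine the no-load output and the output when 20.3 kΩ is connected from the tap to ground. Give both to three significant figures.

Open-circuit: V = 28.8 × 6.97/(2.37 + 6.97) = 21.5 V.
With the load, R₂ becomes R₂‖R_L = 5.189 kΩ, so V = 28.8 × 5.189/7.559 = 19.8 V.

Unloaded: 21.5 V; loaded: 19.8 V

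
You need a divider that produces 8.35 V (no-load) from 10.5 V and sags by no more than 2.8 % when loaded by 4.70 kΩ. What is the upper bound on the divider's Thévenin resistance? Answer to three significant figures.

Loading drop = R_th/(R_th + R_L) ≤ 0.0280, so R_th ≤ R_L · ε/(1−ε) = 4.70 kΩ × 0.0280/0.9720 = 135 Ω.

R_th ≤ 135 Ω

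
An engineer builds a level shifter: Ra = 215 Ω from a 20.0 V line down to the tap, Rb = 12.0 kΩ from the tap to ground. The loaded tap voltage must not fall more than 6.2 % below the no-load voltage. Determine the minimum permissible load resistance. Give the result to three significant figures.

R_L(min) ≈ 3.20 kΩ

Output resistance R_th = Ra‖Rb = (215 × 12000)/12220 = 211.2 Ω.
The fractional drop is R_th/(R_th + R_L); requiring this ≤ 0.0620 gives R_L ≥ R_th(1/0.0620 − 1) = 211.2 × 15.13 = 3.20 kΩ.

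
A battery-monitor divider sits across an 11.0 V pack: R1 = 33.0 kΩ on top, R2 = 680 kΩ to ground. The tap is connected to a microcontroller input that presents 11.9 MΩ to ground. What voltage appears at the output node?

The load sits in parallel with R2: R2‖R_L = (680 × 11900) / (680 + 11900) = 643.2 kΩ.
V_out = 11.0 × 643.2 / (33.0 + 643.2) = 11.0 × 643.2/676.2 = 10.5 V.

V_out ≈ 10.5 V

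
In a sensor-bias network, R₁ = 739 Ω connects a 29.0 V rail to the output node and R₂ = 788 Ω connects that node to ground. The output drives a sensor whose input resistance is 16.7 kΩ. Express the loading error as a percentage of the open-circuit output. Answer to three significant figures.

The divider's output (Thévenin) resistance is R₁‖R₂ = 381.4 Ω.
Fractional drop under load = R_th/(R_th + R_L) = 381.4 / (381.4 + 16700) = 0.02233.
So the output falls by 2.23 %.

2.23 %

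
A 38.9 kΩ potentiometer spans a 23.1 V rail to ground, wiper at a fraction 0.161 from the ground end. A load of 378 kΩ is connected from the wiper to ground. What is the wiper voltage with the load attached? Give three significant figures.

V ≈ 3.67 V

The wiper splits the pot into (1−α)R = 32.64 kΩ above and αR = 6.263 kΩ below.
Lower section ‖ load = 6.161 kΩ.
V_wiper = 23.1 × 6.161/(32.64 + 6.161) = 3.67 V.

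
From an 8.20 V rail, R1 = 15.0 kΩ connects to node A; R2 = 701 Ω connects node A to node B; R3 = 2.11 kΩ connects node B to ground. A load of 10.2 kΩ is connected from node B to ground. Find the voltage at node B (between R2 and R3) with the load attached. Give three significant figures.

V ≈ 0.822 V

At node B, R3 is in parallel with the load: R3‖R_L = 1748 Ω.
Below node A the resistance is R2 + (R3‖R_L) = 2449 Ω, so V_A = 8.20 × 2449/17450 = 1.151 V.
Then V_B = V_A × (R3‖R_L)/(R2 + R3‖R_L) = 1.151 × 1748/2449 = 0.822 V.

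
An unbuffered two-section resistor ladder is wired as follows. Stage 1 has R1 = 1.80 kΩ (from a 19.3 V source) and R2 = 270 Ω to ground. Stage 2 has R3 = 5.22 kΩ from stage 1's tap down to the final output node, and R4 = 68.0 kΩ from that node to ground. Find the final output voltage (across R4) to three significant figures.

Stage 2 presents R3+R4 = 73220 Ω as a load on stage 1's tap.
Stage 1's lower leg becomes R2‖(R3+R4) = 269.0 Ω, so V_mid = 19.3 × 269.0/2069 = 2.509 V.
Stage 2 is itself unloaded: V_out = V_mid × R4/(R3+R4) = 2.509 × 68000/73220 = 2.33 V.

V_out ≈ 2.33 V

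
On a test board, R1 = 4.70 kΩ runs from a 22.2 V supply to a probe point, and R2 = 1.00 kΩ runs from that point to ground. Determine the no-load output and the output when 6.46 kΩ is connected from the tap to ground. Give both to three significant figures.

Open-circuit: V = 22.2 × 1.00/(4.70 + 1.00) = 3.89 V.
With the load, R2 becomes R2‖R_L = 0.8660 kΩ, so V = 22.2 × 0.8660/5.566 = 3.45 V.

Unloaded: 3.89 V; loaded: 3.45 V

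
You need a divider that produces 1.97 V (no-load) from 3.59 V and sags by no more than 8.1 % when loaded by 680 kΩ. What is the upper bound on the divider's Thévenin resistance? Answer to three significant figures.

R_th ≤ 59.9 kΩ

Loading drop = R_th/(R_th + R_L) ≤ 0.0810, so R_th ≤ R_L · ε/(1−ε) = 680 kΩ × 0.0810/0.9190 = 59.9 kΩ.
(Any R1, R2 with R2/(R1+R2) = 0.549 and R1‖R2 ≤ 59.9 kΩ will meet the spec.)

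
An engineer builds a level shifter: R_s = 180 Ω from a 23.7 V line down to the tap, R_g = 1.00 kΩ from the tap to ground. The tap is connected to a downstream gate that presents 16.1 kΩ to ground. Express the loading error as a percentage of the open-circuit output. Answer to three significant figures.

0.939 %

The divider's output (Thévenin) resistance is R_s‖R_g = 152.5 Ω.
Fractional drop under load = R_th/(R_th + R_L) = 152.5 / (152.5 + 16100) = 0.009386.
So the output falls by 0.939 %.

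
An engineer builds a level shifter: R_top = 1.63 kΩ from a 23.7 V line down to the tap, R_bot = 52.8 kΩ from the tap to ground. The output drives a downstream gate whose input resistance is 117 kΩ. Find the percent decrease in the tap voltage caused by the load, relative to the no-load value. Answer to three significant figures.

1.33 %

The divider's output (Thévenin) resistance is R_top‖R_bot = 1.581 kΩ.
Fractional drop under load = R_th/(R_th + R_L) = 1.581 / (1.581 + 117) = 0.01333.
So the output falls by 1.33 %.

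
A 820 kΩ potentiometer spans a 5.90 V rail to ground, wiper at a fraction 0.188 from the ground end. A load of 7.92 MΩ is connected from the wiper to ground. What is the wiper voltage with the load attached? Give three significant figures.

The wiper splits the pot into (1−α)R = 665.8 kΩ above and αR = 154.2 kΩ below.
Lower section ‖ load = 151.2 kΩ.
V_wiper = 5.90 × 151.2/(665.8 + 151.2) = 1.09 V.

V ≈ 1.09 V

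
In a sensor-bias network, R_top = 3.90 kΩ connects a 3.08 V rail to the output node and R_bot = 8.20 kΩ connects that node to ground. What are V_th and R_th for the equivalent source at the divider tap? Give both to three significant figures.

V_th is the open-circuit tap voltage: 3.08 × 8.20/(3.90 + 8.20) = 2.09 V.
With the supply zeroed, R_top and R_bot appear in parallel from the tap: R_th = R_top‖R_bot = (3.90 × 8.20)/12.10 = 2.64 kΩ.

V_th = 2.09 V, R_th = 2.64 kΩ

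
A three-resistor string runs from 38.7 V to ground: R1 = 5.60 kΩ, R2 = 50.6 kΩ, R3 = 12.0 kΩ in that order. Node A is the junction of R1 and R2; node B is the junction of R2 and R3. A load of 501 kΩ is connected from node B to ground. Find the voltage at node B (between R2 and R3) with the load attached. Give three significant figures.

V ≈ 6.68 V

At node B, R3 is in parallel with the load: R3‖R_L = 11.72 kΩ.
Below node A the resistance is R2 + (R3‖R_L) = 62.32 kΩ, so V_A = 38.7 × 62.32/67.92 = 35.51 V.
Then V_B = V_A × (R3‖R_L)/(R2 + R3‖R_L) = 35.51 × 11.72/62.32 = 6.68 V.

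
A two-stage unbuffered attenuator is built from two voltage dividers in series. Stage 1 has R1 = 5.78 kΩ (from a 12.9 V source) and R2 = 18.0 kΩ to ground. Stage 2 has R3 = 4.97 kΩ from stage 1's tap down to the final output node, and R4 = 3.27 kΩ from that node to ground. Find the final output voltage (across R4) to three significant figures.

Stage 2 presents R3+R4 = 8.240 kΩ as a load on stage 1's tap.
Stage 1's lower leg becomes R2‖(R3+R4) = 5.652 kΩ, so V_mid = 12.9 × 5.652/11.43 = 6.378 V.
Stage 2 is itself unloaded: V_out = V_mid × R4/(R3+R4) = 6.378 × 3.27/8.240 = 2.53 V.

V_out ≈ 2.53 V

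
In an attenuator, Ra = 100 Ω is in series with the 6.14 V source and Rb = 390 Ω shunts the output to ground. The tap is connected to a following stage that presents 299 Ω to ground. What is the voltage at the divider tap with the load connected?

The load sits in parallel with Rb: Rb‖R_L = (390 × 299) / (390 + 299) = 169.2 Ω.
V_out = 6.14 × 169.2 / (100 + 169.2) = 6.14 × 169.2/269.2 = 3.86 V.
(Unloaded it would have been 4.89 V.)

V_out ≈ 3.86 V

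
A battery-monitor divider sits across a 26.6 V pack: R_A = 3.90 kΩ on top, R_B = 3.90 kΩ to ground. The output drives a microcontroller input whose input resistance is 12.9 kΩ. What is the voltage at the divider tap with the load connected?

V_out ≈ 11.6 V

The load sits in parallel with R_B: R_B‖R_L = (3.90 × 12.9) / (3.90 + 12.9) = 2.995 kΩ.
V_out = 26.6 × 2.995 / (3.90 + 2.995) = 26.6 × 2.995/6.895 = 11.6 V.
(Unloaded it would have been 13.3 V.)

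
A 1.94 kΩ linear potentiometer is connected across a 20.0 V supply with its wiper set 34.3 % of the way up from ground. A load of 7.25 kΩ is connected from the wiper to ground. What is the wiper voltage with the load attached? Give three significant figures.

The wiper splits the pot into (1−α)R = 1275 Ω above and αR = 665.4 Ω below.
Lower section ‖ load = 609.5 Ω.
V_wiper = 20.0 × 609.5/(1275 + 609.5) = 6.47 V.

V ≈ 6.47 V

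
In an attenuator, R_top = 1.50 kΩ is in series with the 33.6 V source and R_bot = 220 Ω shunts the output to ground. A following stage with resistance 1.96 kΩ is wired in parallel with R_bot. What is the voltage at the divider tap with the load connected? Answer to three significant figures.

V_out ≈ 3.91 V

The load sits in parallel with R_bot: R_bot‖R_L = (220 × 1960) / (220 + 1960) = 197.8 Ω.
V_out = 33.6 × 197.8 / (1500 + 197.8) = 33.6 × 197.8/1698 = 3.91 V.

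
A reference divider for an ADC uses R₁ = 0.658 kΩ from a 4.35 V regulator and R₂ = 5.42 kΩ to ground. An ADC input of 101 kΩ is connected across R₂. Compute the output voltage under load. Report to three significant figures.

The load sits in parallel with R₂: R₂‖R_L = (5420 × 101000) / (5420 + 101000) = 5144 Ω.
V_out = 4.35 × 5144 / (658 + 5144) = 4.35 × 5144/5802 = 3.86 V.

V_out ≈ 3.86 V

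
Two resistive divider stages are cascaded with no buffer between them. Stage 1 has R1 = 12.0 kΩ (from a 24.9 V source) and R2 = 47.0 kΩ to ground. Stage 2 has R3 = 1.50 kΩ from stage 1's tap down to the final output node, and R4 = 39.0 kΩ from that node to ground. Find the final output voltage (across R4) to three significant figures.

Stage 2 presents R3+R4 = 40.50 kΩ as a load on stage 1's tap.
Stage 1's lower leg becomes R2‖(R3+R4) = 21.75 kΩ, so V_mid = 24.9 × 21.75/33.75 = 16.05 V.
Stage 2 is itself unloaded: V_out = V_mid × R4/(R3+R4) = 16.05 × 39.0/40.50 = 15.5 V.

V_out ≈ 15.5 V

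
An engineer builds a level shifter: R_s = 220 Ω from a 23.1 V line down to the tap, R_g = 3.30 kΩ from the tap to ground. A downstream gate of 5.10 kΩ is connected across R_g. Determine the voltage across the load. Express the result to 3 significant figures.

The load sits in parallel with R_g: R_g‖R_L = (3300 × 5100) / (3300 + 5100) = 2004 Ω.
V_out = 23.1 × 2004 / (220 + 2004) = 23.1 × 2004/2224 = 20.8 V.

V_out ≈ 20.8 V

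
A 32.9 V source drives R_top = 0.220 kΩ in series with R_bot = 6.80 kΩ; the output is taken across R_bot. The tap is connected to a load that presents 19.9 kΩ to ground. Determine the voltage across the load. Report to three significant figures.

The load sits in parallel with R_bot: R_bot‖R_L = (6800 × 19900) / (6800 + 19900) = 5068 Ω.
V_out = 32.9 × 5068 / (220 + 5068) = 32.9 × 5068/5288 = 31.5 V.

V_out ≈ 31.5 V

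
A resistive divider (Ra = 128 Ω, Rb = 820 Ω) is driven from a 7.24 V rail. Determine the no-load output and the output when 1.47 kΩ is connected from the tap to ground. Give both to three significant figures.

Open-circuit: V = 7.24 × 820/(128 + 820) = 6.26 V.
With the load, Rb becomes Rb‖R_L = 526.4 Ω, so V = 7.24 × 526.4/654.4 = 5.82 V.

Unloaded: 6.26 V; loaded: 5.82 V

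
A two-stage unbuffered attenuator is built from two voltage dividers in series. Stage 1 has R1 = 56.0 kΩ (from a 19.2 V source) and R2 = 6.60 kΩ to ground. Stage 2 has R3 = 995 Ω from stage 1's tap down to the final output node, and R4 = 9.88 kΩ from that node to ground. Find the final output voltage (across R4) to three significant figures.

V_out ≈ 1.19 V

Stage 2 presents R3+R4 = 10880 Ω as a load on stage 1's tap.
Stage 1's lower leg becomes R2‖(R3+R4) = 4107 Ω, so V_mid = 19.2 × 4107/60110 = 1.312 V.
Stage 2 is itself unloaded: V_out = V_mid × R4/(R3+R4) = 1.312 × 9880/10880 = 1.19 V.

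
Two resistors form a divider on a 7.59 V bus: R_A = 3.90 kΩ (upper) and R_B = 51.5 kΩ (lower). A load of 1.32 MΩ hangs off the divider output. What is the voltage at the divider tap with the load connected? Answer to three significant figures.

V_out ≈ 7.04 V

The load sits in parallel with R_B: R_B‖R_L = (51.5 × 1320) / (51.5 + 1320) = 49.57 kΩ.
V_out = 7.59 × 49.57 / (3.90 + 49.57) = 7.59 × 49.57/53.47 = 7.04 V.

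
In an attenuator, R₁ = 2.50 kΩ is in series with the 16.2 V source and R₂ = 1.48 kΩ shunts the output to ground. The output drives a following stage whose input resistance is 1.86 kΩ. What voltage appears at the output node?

The load sits in parallel with R₂: R₂‖R_L = (1.48 × 1.86) / (1.48 + 1.86) = 0.8242 kΩ.
V_out = 16.2 × 0.8242 / (2.50 + 0.8242) = 16.2 × 0.8242/3.324 = 4.02 V.
(Unloaded it would have been 6.02 V.)

V_out ≈ 4.02 V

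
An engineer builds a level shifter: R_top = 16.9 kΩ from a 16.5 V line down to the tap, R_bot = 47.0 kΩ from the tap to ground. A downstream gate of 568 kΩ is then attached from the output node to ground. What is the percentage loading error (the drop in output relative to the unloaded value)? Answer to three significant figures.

2.14 %

The divider's output (Thévenin) resistance is R_top‖R_bot = 12.43 kΩ.
Fractional drop under load = R_th/(R_th + R_L) = 12.43 / (12.43 + 568) = 0.02142.
So the output falls by 2.14 %.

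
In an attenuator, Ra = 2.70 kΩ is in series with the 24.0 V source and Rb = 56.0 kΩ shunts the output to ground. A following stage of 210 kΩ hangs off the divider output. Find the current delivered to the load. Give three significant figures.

Rb‖R_L = 44.21 kΩ; V_out = 24.0 × 44.21/46.91 = 22.62 V.
I_L = V_out / R_L = 22.62 / 210 kΩ = 0.108 mA.

I_L ≈ 0.108 mA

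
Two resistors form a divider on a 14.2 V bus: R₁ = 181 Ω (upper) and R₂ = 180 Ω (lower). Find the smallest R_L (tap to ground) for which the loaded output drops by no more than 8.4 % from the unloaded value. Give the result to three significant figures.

R_L(min) ≈ 984 Ω

Output resistance R_th = R₁‖R₂ = (181 × 180)/361.0 = 90.25 Ω.
The fractional drop is R_th/(R_th + R_L); requiring this ≤ 0.0840 gives R_L ≥ R_th(1/0.0840 − 1) = 90.25 × 10.90 = 984 Ω.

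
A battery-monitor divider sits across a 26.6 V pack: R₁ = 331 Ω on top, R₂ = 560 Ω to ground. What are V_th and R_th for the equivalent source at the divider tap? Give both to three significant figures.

V_th = 16.7 V, R_th = 208 Ω

V_th is the open-circuit tap voltage: 26.6 × 560/(331 + 560) = 16.7 V.
With the supply zeroed, R₁ and R₂ appear in parallel from the tap: R_th = R₁‖R₂ = (331 × 560)/891.0 = 208 Ω.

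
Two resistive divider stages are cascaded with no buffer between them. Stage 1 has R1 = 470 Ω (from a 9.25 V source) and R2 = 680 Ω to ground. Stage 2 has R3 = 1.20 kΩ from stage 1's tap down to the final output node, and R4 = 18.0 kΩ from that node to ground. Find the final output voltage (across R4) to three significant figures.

Stage 2 presents R3+R4 = 19200 Ω as a load on stage 1's tap.
Stage 1's lower leg becomes R2‖(R3+R4) = 656.7 Ω, so V_mid = 9.25 × 656.7/1127 = 5.392 V.
Stage 2 is itself unloaded: V_out = V_mid × R4/(R3+R4) = 5.392 × 18000/19200 = 5.05 V.

V_out ≈ 5.05 V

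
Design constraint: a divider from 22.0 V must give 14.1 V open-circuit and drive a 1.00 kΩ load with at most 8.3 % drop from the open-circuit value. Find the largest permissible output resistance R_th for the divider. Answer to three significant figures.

R_th ≤ 90.5 Ω

Loading drop = R_th/(R_th + R_L) ≤ 0.0830, so R_th ≤ R_L · ε/(1−ε) = 1.00 kΩ × 0.0830/0.9170 = 90.5 Ω.
(Any R1, R2 with R2/(R1+R2) = 0.641 and R1‖R2 ≤ 90.5 Ω will meet the spec.)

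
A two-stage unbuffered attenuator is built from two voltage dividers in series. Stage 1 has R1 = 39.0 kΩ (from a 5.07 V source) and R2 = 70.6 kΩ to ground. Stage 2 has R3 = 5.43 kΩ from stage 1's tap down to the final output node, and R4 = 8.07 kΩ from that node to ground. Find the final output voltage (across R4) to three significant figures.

Stage 2 presents R3+R4 = 13.50 kΩ as a load on stage 1's tap.
Stage 1's lower leg becomes R2‖(R3+R4) = 11.33 kΩ, so V_mid = 5.07 × 11.33/50.33 = 1.142 V.
Stage 2 is itself unloaded: V_out = V_mid × R4/(R3+R4) = 1.142 × 8.07/13.50 = 0.682 V.

V_out ≈ 0.682 V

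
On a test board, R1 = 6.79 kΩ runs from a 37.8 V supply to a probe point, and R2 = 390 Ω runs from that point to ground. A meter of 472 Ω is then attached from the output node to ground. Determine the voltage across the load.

The load sits in parallel with R2: R2‖R_L = (390 × 472) / (390 + 472) = 213.5 Ω.
V_out = 37.8 × 213.5 / (6790 + 213.5) = 37.8 × 213.5/7004 = 1.15 V.

V_out ≈ 1.15 V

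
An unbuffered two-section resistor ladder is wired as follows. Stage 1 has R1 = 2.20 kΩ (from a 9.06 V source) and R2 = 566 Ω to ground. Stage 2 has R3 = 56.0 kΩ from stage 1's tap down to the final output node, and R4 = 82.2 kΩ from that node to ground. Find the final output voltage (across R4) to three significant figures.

Stage 2 presents R3+R4 = 138200 Ω as a load on stage 1's tap.
Stage 1's lower leg becomes R2‖(R3+R4) = 563.7 Ω, so V_mid = 9.06 × 563.7/2764 = 1.848 V.
Stage 2 is itself unloaded: V_out = V_mid × R4/(R3+R4) = 1.848 × 82200/138200 = 1.10 V.

V_out ≈ 1.10 V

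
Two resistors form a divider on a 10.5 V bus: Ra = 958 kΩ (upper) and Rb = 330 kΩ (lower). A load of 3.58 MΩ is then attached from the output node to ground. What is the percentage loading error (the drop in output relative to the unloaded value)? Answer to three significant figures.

6.42 %

The divider's output (Thévenin) resistance is Ra‖Rb = 245.5 kΩ.
Fractional drop under load = R_th/(R_th + R_L) = 245.5 / (245.5 + 3580) = 0.06416.
So the output falls by 6.42 %.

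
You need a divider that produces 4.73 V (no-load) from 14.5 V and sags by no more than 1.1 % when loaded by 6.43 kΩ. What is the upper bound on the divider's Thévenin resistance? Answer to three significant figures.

R_th ≤ 71.5 Ω

Loading drop = R_th/(R_th + R_L) ≤ 0.0110, so R_th ≤ R_L · ε/(1−ε) = 6.43 kΩ × 0.0110/0.9890 = 71.5 Ω.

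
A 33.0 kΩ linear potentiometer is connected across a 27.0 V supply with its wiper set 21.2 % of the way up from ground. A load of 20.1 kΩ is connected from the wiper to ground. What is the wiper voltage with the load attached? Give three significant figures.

The wiper splits the pot into (1−α)R = 26.00 kΩ above and αR = 6.996 kΩ below.
Lower section ‖ load = 5.190 kΩ.
V_wiper = 27.0 × 5.190/(26.00 + 5.190) = 4.49 V.

V ≈ 4.49 V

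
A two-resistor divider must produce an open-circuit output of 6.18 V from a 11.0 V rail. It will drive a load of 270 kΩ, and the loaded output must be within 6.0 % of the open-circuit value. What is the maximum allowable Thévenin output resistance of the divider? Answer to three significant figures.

Loading drop = R_th/(R_th + R_L) ≤ 0.0600, so R_th ≤ R_L · ε/(1−ε) = 270 kΩ × 0.0600/0.9400 = 17.2 kΩ.

R_th ≤ 17.2 kΩ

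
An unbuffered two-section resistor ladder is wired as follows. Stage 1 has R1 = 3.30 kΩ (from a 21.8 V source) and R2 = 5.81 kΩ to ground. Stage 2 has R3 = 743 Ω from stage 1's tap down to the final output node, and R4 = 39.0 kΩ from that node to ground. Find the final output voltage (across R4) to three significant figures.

V_out ≈ 13.0 V

Stage 2 presents R3+R4 = 39740 Ω as a load on stage 1's tap.
Stage 1's lower leg becomes R2‖(R3+R4) = 5069 Ω, so V_mid = 21.8 × 5069/8369 = 13.20 V.
Stage 2 is itself unloaded: V_out = V_mid × R4/(R3+R4) = 13.20 × 39000/39740 = 13.0 V.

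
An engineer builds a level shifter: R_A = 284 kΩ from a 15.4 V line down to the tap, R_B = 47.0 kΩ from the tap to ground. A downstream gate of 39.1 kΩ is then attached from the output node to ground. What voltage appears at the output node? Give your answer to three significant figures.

The load sits in parallel with R_B: R_B‖R_L = (47.0 × 39.1) / (47.0 + 39.1) = 21.34 kΩ.
V_out = 15.4 × 21.34 / (284 + 21.34) = 15.4 × 21.34/305.3 = 1.08 V.
(Unloaded it would have been 2.19 V.)

V_out ≈ 1.08 V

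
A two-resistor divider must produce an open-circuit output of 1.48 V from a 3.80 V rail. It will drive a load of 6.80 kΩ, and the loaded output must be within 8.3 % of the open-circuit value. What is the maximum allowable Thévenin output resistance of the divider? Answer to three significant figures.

R_th ≤ 615 Ω

Loading drop = R_th/(R_th + R_L) ≤ 0.0830, so R_th ≤ R_L · ε/(1−ε) = 6.80 kΩ × 0.0830/0.9170 = 615 Ω.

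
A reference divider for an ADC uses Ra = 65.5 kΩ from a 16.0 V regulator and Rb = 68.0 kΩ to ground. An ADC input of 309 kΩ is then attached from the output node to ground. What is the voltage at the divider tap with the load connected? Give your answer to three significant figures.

V_out ≈ 7.36 V

The load sits in parallel with Rb: Rb‖R_L = (68.0 × 309) / (68.0 + 309) = 55.73 kΩ.
V_out = 16.0 × 55.73 / (65.5 + 55.73) = 16.0 × 55.73/121.2 = 7.36 V.
(Unloaded it would have been 8.15 V.)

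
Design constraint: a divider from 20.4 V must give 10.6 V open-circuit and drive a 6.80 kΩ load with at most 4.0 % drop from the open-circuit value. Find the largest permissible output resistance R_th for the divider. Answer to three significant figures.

Loading drop = R_th/(R_th + R_L) ≤ 0.0400, so R_th ≤ R_L · ε/(1−ε) = 6.80 kΩ × 0.0400/0.9600 = 283 Ω.

R_th ≤ 283 Ω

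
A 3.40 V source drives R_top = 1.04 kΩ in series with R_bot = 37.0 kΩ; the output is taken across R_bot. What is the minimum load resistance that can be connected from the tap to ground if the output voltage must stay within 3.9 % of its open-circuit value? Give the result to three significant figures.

Output resistance R_th = R_top‖R_bot = (1.04 × 37.0)/38.04 = 1.012 kΩ.
The fractional drop is R_th/(R_th + R_L); requiring this ≤ 0.0390 gives R_L ≥ R_th(1/0.0390 − 1) = 1.012 × 24.64 = 24.9 kΩ.

R_L(min) ≈ 24.9 kΩ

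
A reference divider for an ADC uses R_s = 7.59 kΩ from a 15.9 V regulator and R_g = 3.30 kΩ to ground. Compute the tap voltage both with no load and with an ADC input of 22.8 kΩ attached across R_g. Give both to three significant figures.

Open-circuit: V = 15.9 × 3.30/(7.59 + 3.30) = 4.82 V.
With the load, R_g becomes R_g‖R_L = 2.883 kΩ, so V = 15.9 × 2.883/10.47 = 4.38 V.

Unloaded: 4.82 V; loaded: 4.38 V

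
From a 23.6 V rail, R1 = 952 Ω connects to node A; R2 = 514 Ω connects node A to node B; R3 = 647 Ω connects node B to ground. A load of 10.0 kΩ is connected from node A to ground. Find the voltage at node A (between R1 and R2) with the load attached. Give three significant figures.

Below node A the series string R2+R3 = 1161 Ω sits in parallel with the 10000 Ω load: 1040 Ω.
V_A = 23.6 × 1040/(952 + 1040) = 12.3 V.

V ≈ 12.3 V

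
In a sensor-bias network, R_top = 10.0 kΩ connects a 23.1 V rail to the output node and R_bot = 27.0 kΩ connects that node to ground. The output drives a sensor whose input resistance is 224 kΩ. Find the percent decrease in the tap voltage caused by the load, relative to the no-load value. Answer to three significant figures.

3.15 %

The divider's output (Thévenin) resistance is R_top‖R_bot = 7.297 kΩ.
Fractional drop under load = R_th/(R_th + R_L) = 7.297 / (7.297 + 224) = 0.03155.
So the output falls by 3.15 %.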